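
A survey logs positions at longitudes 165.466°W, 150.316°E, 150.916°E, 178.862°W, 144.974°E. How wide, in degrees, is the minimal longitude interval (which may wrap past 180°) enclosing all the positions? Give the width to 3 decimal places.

Sort the longitudes: -178.862°, -165.466°, +144.974°, +150.316°, +150.916°.
Eastward gaps between consecutive values (wrapping around): 13.396°, 310.440°, 5.342°, 0.600°, 30.222°.
Largest gap = 310.440° ⇒ minimal covering band is its complement: 360° − 310.440° = 49.560°.
Band runs from +144.974° eastward to -165.466°, crossing the antimeridian.

49.560°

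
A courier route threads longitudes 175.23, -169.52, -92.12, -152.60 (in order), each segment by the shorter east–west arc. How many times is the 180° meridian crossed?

1

Leg 1: +175.23° → -169.52°, shortest Δλ = 15.25° (east) — crosses 180°.
Leg 2: -169.52° → -92.12°, shortest Δλ = 77.4° (east) — does not cross 180°.
Leg 3: -92.12° → -152.60°, shortest Δλ = -60.48° (west) — does not cross 180°.
Total crossings: 1.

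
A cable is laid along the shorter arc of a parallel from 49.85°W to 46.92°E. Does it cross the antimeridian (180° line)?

No

Signed shortest Δλ = ((46.92 − -49.85 + 180) mod 360) − 180 = 96.77°.
Going east by 96.77° from -49.85° reaches +46.92° without touching 180°.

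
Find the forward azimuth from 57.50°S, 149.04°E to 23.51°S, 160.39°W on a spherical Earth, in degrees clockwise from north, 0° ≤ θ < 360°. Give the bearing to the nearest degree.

Δλ = -160.39 − 149.04 = -309.43°; wrapped into (−180°, 180°]: 50.57°.
θ = atan2( sin Δλ · cos φ₂ , cos φ₁ · sin φ₂ − sin φ₁ · cos φ₂ · cos Δλ )
  = atan2(0.70828, 0.27687) = 68.649° → normalised to [0°, 360°): 68.649°.

69°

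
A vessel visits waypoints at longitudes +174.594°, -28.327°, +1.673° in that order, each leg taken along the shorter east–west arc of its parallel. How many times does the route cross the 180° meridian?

Leg 1: +174.594° → -28.327°, shortest Δλ = 157.079° (east) — crosses 180°.
Leg 2: -28.327° → +1.673°, shortest Δλ = 30.0° (east) — does not cross 180°.
Total crossings: 1.

1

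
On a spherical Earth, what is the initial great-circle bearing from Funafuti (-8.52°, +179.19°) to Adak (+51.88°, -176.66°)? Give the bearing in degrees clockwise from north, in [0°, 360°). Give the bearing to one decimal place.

Δλ = -176.66 − 179.19 = -355.85°; wrapped into (−180°, 180°]: 4.15°.
θ = atan2( sin Δλ · cos φ₂ , cos φ₁ · sin φ₂ − sin φ₁ · cos φ₂ · cos Δλ )
  = atan2(0.04467, 0.86926) = 2.942° → normalised to [0°, 360°): 2.942°.

2.9°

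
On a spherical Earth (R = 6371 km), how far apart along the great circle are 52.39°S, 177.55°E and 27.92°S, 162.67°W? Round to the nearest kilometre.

Δλ = -162.67 − 177.55 = -340.22°; wrapped into (−180°, 180°]: 19.78°.
Δφ = -27.92 − -52.39 = 24.47°.
a = sin²(Δφ/2) + cos φ₁ · cos φ₂ · sin²(Δλ/2) = 0.060819.
c = 2·atan2(√a, √(1−a)) = 0.49837 rad → d = 6371·c ≈ 3175.13 km.

3175 km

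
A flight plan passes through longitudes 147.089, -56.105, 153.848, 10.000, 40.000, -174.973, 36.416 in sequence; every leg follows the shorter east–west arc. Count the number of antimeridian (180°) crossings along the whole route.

Leg 1: +147.089° → -56.105°, shortest Δλ = 156.806° (east) — crosses 180°.
Leg 2: -56.105° → +153.848°, shortest Δλ = -150.047° (west) — crosses 180°.
Leg 3: +153.848° → +10.000°, shortest Δλ = -143.848° (west) — does not cross 180°.
Leg 4: +10.000° → +40.000°, shortest Δλ = 30.0° (east) — does not cross 180°.
Leg 5: +40.000° → -174.973°, shortest Δλ = 145.027° (east) — crosses 180°.
Leg 6: -174.973° → +36.416°, shortest Δλ = -148.611° (west) — crosses 180°.
Total crossings: 4.

4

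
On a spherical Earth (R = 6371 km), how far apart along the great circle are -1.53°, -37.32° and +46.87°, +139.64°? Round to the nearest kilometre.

Δλ = 139.64 − -37.32 = 176.96°.
Δφ = 46.87 − -1.53 = 48.40°.
a = sin²(Δφ/2) + cos φ₁ · cos φ₂ · sin²(Δλ/2) = 0.850968.
c = 2·atan2(√a, √(1−a)) = 2.34891 rad → d = 6371·c ≈ 14964.90 km.

14965 km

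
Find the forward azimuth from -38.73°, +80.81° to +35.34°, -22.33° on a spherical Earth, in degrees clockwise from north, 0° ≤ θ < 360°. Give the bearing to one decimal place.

Δλ = -22.33 − 80.81 = -103.14°.
θ = atan2( sin Δλ · cos φ₂ , cos φ₁ · sin φ₂ − sin φ₁ · cos φ₂ · cos Δλ )
  = atan2(-0.79438, 0.33521) = -67.121° → normalised to [0°, 360°): 292.879°.

292.9°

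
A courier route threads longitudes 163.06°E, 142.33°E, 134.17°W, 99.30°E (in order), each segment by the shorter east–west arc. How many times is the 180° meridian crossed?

Leg 1: +163.06° → +142.33°, shortest Δλ = -20.73° (west) — does not cross 180°.
Leg 2: +142.33° → -134.17°, shortest Δλ = 83.5° (east) — crosses 180°.
Leg 3: -134.17° → +99.30°, shortest Δλ = -126.53° (west) — crosses 180°.
Total crossings: 2.

2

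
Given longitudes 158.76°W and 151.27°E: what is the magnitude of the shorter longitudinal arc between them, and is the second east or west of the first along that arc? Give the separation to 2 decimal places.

49.97° west

Raw difference: 151.27 − -158.76 = 310.03°.
Normalise into (−180°, 180°]: 310.03° − 360° = -49.97°.
Negative ⇒ the second point lies to the west; separation 49.97°.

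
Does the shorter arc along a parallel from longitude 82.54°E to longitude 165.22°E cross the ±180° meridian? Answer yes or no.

No

Signed shortest Δλ = ((165.22 − 82.54 + 180) mod 360) − 180 = 82.68°.
Going east by 82.68° from +82.54° reaches +165.22° without touching 180°.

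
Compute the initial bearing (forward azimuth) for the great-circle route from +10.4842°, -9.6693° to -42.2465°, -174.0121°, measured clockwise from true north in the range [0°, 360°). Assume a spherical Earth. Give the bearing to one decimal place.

Δλ = -174.0121 − -9.6693 = -164.3428°.
θ = atan2( sin Δλ · cos φ₂ , cos φ₁ · sin φ₂ − sin φ₁ · cos φ₂ · cos Δλ )
  = atan2(-0.19978, -0.53139) = -159.396° → normalised to [0°, 360°): 200.604°.

200.6°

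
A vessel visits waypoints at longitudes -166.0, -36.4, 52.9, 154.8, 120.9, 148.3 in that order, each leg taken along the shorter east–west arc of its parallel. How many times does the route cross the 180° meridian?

Leg 1: -166.0° → -36.4°, shortest Δλ = 129.6° (east) — does not cross 180°.
Leg 2: -36.4° → +52.9°, shortest Δλ = 89.3° (east) — does not cross 180°.
Leg 3: +52.9° → +154.8°, shortest Δλ = 101.9° (east) — does not cross 180°.
Leg 4: +154.8° → +120.9°, shortest Δλ = -33.9° (west) — does not cross 180°.
Leg 5: +120.9° → +148.3°, shortest Δλ = 27.4° (east) — does not cross 180°.
Total crossings: 0.

0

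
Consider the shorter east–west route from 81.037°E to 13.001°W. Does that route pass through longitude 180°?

Signed shortest Δλ = ((-13.001 − 81.037 + 180) mod 360) − 180 = -94.038°.
Going west by 94.038° from +81.037° reaches -13.001° without touching 180°.

No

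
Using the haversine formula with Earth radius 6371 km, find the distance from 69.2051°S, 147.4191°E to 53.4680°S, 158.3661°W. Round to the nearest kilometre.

3223 km

Δλ = -158.3661 − 147.4191 = -305.7852°; wrapped into (−180°, 180°]: 54.2148°.
Δφ = -53.4680 − -69.2051 = 15.7371°.
a = sin²(Δφ/2) + cos φ₁ · cos φ₂ · sin²(Δλ/2) = 0.062621.
c = 2·atan2(√a, √(1−a)) = 0.50586 rad → d = 6371·c ≈ 3222.82 km.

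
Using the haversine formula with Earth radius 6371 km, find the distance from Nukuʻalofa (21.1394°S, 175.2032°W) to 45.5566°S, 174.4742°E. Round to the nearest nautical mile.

Δλ = 174.4742 − -175.2032 = 349.6774°; wrapped into (−180°, 180°]: -10.3226°.
Δφ = -45.5566 − -21.1394 = -24.4172°.
a = sin²(Δφ/2) + cos φ₁ · cos φ₂ · sin²(Δλ/2) = 0.050005.
c = 2·atan2(√a, √(1−a)) = 0.45105 rad → d = 6371·c ≈ 2873.65 km ≈ 1551.65 nmi.

1552 nmi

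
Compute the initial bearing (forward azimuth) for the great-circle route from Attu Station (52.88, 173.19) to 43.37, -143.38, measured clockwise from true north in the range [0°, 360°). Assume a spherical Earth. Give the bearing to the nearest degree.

91°

Δλ = -143.38 − 173.19 = -316.57°; wrapped into (−180°, 180°]: 43.43°.
θ = atan2( sin Δλ · cos φ₂ , cos φ₁ · sin φ₂ − sin φ₁ · cos φ₂ · cos Δλ )
  = atan2(0.49974, -0.00652) = 90.748° → normalised to [0°, 360°): 90.748°.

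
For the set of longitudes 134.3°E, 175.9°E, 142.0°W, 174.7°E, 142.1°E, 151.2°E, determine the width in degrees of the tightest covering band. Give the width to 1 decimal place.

83.7°

Sort the longitudes: -142.0°, +134.3°, +142.1°, +151.2°, +174.7°, +175.9°.
Eastward gaps between consecutive values (wrapping around): 276.3°, 7.8°, 9.1°, 23.5°, 1.2°, 42.1°.
Largest gap = 276.3° ⇒ minimal covering band is its complement: 360° − 276.3° = 83.7°.
Band runs from +134.3° eastward to -142.0°, crossing the antimeridian.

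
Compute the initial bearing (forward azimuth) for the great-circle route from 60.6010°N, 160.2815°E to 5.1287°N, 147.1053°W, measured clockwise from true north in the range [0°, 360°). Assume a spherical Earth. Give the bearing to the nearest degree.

Δλ = -147.1053 − 160.2815 = -307.3868°; wrapped into (−180°, 180°]: 52.6132°.
θ = atan2( sin Δλ · cos φ₂ , cos φ₁ · sin φ₂ − sin φ₁ · cos φ₂ · cos Δλ )
  = atan2(0.79137, -0.48300) = 121.397° → normalised to [0°, 360°): 121.397°.

121°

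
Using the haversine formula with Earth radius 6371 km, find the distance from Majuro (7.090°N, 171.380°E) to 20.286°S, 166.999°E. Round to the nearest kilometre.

3082 km

Δλ = 166.999 − 171.380 = -4.381°.
Δφ = -20.286 − 7.090 = -27.376°.
a = sin²(Δφ/2) + cos φ₁ · cos φ₂ · sin²(Δλ/2) = 0.057356.
c = 2·atan2(√a, √(1−a)) = 0.48368 rad → d = 6371·c ≈ 3081.54 km.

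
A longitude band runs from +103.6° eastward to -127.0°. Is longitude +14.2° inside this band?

No

Band width going east from +103.6° to -127.0°: ((-127.0 − 103.6) mod 360) = 129.4°.
Offset of +14.2° east of the west edge: ((14.2 − 103.6) mod 360) = 270.6°.
270.6° > 129.4° ⇒ outside.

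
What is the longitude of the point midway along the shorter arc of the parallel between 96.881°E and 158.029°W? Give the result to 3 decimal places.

149.426°E

Signed shortest Δλ from +96.881° to -158.029° is +105.090°.
Midpoint longitude = +96.881° + (+105.090°)/2 = +96.881° + 52.545° = +149.426°.
(The naïve average (+96.881 + -158.029)/2 = -30.574° is on the wrong side of the globe.)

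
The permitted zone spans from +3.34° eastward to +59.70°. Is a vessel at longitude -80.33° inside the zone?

Band width going east from +3.34° to +59.70°: ((59.70 − 3.34) mod 360) = 56.36°.
Offset of -80.33° east of the west edge: ((-80.33 − 3.34) mod 360) = 276.33°.
276.33° > 56.36° ⇒ outside.

No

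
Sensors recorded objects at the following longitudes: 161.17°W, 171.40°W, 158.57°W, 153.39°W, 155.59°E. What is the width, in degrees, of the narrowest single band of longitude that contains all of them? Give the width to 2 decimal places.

51.02°

Sort the longitudes: -171.40°, -161.17°, -158.57°, -153.39°, +155.59°.
Eastward gaps between consecutive values (wrapping around): 10.23°, 2.60°, 5.18°, 308.98°, 33.01°.
Largest gap = 308.98° ⇒ minimal covering band is its complement: 360° − 308.98° = 51.02°.
Band runs from +155.59° eastward to -153.39°, crossing the antimeridian.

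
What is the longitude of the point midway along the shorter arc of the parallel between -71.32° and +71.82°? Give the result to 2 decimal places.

+0.25°

Signed shortest Δλ from -71.32° to +71.82° is +143.14°.
Midpoint longitude = -71.32° + (+143.14°)/2 = -71.32° + 71.57° = +0.25°.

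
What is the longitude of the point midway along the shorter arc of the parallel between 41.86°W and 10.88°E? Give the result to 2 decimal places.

Signed shortest Δλ from -41.86° to +10.88° is +52.74°.
Midpoint longitude = -41.86° + (+52.74°)/2 = -41.86° + 26.37° = -15.49°.

15.49°W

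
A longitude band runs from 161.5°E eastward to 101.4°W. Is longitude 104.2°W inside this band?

Band width going east from +161.5° to -101.4°: ((-101.4 − 161.5) mod 360) = 97.1°.
Offset of -104.2° east of the west edge: ((-104.2 − 161.5) mod 360) = 94.3°.
94.3° ≤ 97.1° ⇒ inside.

Yes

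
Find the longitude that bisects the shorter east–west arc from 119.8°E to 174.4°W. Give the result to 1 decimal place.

152.7°E

Signed shortest Δλ from +119.8° to -174.4° is +65.8°.
Midpoint longitude = +119.8° + (+65.8°)/2 = +119.8° + 32.9° = +152.7°.
(The naïve average (+119.8 + -174.4)/2 = -27.3° is on the wrong side of the globe.)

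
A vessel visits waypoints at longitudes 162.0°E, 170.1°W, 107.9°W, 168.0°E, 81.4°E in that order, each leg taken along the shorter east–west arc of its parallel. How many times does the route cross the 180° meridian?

Leg 1: +162.0° → -170.1°, shortest Δλ = 27.9° (east) — crosses 180°.
Leg 2: -170.1° → -107.9°, shortest Δλ = 62.2° (east) — does not cross 180°.
Leg 3: -107.9° → +168.0°, shortest Δλ = -84.1° (west) — crosses 180°.
Leg 4: +168.0° → +81.4°, shortest Δλ = -86.6° (west) — does not cross 180°.
Total crossings: 2.

2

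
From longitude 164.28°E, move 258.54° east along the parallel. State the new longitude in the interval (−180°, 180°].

Start at +164.28°; shift +258.54° → +422.82°.
+422.82° lies outside (−180°, 180°]; subtract 360° → +62.82°.

62.82°E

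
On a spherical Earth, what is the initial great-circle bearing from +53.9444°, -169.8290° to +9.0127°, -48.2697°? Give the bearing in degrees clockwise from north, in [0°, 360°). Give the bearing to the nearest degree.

Δλ = -48.2697 − -169.8290 = 121.5593°.
θ = atan2( sin Δλ · cos φ₂ , cos φ₁ · sin φ₂ − sin φ₁ · cos φ₂ · cos Δλ )
  = atan2(0.84158, 0.51010) = 58.779° → normalised to [0°, 360°): 58.779°.

59°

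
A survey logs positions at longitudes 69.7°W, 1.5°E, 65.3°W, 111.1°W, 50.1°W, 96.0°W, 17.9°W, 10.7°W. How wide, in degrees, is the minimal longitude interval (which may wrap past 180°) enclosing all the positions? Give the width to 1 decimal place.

Sort the longitudes: -111.1°, -96.0°, -69.7°, -65.3°, -50.1°, -17.9°, -10.7°, +1.5°.
Eastward gaps between consecutive values (wrapping around): 15.1°, 26.3°, 4.4°, 15.2°, 32.2°, 7.2°, 12.2°, 247.4°.
Largest gap = 247.4° ⇒ minimal covering band is its complement: 360° − 247.4° = 112.6°.
Band runs from -111.1° eastward to +1.5°.

112.6°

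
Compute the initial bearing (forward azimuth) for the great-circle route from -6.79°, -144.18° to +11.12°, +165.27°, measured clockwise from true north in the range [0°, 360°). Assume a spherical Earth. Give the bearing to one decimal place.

289.3°

Δλ = 165.27 − -144.18 = 309.45°; wrapped into (−180°, 180°]: -50.55°.
θ = atan2( sin Δλ · cos φ₂ , cos φ₁ · sin φ₂ − sin φ₁ · cos φ₂ · cos Δλ )
  = atan2(-0.75768, 0.26523) = -70.707° → normalised to [0°, 360°): 289.293°.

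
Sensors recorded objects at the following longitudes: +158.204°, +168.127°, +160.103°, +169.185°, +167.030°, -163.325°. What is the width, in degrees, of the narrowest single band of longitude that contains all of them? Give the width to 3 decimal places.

38.471°

Sort the longitudes: -163.325°, +158.204°, +160.103°, +167.030°, +168.127°, +169.185°.
Eastward gaps between consecutive values (wrapping around): 321.529°, 1.899°, 6.927°, 1.097°, 1.058°, 27.490°.
Largest gap = 321.529° ⇒ minimal covering band is its complement: 360° − 321.529° = 38.471°.
Band runs from +158.204° eastward to -163.325°, crossing the antimeridian.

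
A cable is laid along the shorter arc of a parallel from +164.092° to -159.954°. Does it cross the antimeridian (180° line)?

Naïve |-159.954 − 164.092| = 324.046° > 180°, so the shorter arc goes the other way round — across 180°.
Signed shortest Δλ = ((-159.954 − 164.092 + 180) mod 360) − 180 = 35.954°.
Going east by 35.954° from +164.092° passes through 180° before reaching -159.954°.

Yes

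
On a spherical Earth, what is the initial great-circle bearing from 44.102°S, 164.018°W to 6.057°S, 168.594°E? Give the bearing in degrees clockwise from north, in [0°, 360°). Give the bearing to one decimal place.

319.7°

Δλ = 168.594 − -164.018 = 332.612°; wrapped into (−180°, 180°]: -27.388°.
θ = atan2( sin Δλ · cos φ₂ , cos φ₁ · sin φ₂ − sin φ₁ · cos φ₂ · cos Δλ )
  = atan2(-0.45745, 0.53871) = -40.336° → normalised to [0°, 360°): 319.664°.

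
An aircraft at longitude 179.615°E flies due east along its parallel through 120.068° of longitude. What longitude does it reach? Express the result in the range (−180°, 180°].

Start at +179.615°; shift +120.068° → +299.683°.
+299.683° lies outside (−180°, 180°]; subtract 360° → -60.317°.

60.317°W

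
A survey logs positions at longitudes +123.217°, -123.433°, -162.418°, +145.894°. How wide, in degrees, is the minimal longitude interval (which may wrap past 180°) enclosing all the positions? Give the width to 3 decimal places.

Sort the longitudes: -162.418°, -123.433°, +123.217°, +145.894°.
Eastward gaps between consecutive values (wrapping around): 38.985°, 246.650°, 22.677°, 51.688°.
Largest gap = 246.650° ⇒ minimal covering band is its complement: 360° − 246.650° = 113.350°.
Band runs from +123.217° eastward to -123.433°, crossing the antimeridian.

113.350°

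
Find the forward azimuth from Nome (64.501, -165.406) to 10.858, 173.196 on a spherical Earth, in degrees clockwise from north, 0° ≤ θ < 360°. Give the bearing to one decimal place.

205.7°

Δλ = 173.196 − -165.406 = 338.602°; wrapped into (−180°, 180°]: -21.398°.
θ = atan2( sin Δλ · cos φ₂ , cos φ₁ · sin φ₂ − sin φ₁ · cos φ₂ · cos Δλ )
  = atan2(-0.35831, -0.74424) = -154.291° → normalised to [0°, 360°): 205.709°.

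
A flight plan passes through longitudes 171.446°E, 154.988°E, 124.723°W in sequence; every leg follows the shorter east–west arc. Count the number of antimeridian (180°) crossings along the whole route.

1

Leg 1: +171.446° → +154.988°, shortest Δλ = -16.458° (west) — does not cross 180°.
Leg 2: +154.988° → -124.723°, shortest Δλ = 80.289° (east) — crosses 180°.
Total crossings: 1.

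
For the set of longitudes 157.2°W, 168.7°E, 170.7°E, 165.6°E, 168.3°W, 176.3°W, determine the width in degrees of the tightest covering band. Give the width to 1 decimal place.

37.2°

Sort the longitudes: -176.3°, -168.3°, -157.2°, +165.6°, +168.7°, +170.7°.
Eastward gaps between consecutive values (wrapping around): 8.0°, 11.1°, 322.8°, 3.1°, 2.0°, 13.0°.
Largest gap = 322.8° ⇒ minimal covering band is its complement: 360° − 322.8° = 37.2°.
Band runs from +165.6° eastward to -157.2°, crossing the antimeridian.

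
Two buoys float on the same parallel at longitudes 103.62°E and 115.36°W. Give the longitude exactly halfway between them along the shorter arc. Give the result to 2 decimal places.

Signed shortest Δλ from +103.62° to -115.36° is +141.02°.
Midpoint longitude = +103.62° + (+141.02°)/2 = +103.62° + 70.51° = +174.13°.
(The naïve average (+103.62 + -115.36)/2 = -5.87° is on the wrong side of the globe.)

174.13°E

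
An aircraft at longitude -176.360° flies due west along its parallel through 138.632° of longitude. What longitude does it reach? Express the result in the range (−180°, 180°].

+45.008°

Start at -176.360°; shift −138.632° → -314.992°.
-314.992° lies outside (−180°, 180°]; add 360° → +45.008°.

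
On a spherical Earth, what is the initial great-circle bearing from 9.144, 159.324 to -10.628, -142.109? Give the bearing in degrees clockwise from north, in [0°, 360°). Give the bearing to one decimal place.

107.4°

Δλ = -142.109 − 159.324 = -301.433°; wrapped into (−180°, 180°]: 58.567°.
θ = atan2( sin Δλ · cos φ₂ , cos φ₁ · sin φ₂ − sin φ₁ · cos φ₂ · cos Δλ )
  = atan2(0.83861, -0.26354) = 107.446° → normalised to [0°, 360°): 107.446°.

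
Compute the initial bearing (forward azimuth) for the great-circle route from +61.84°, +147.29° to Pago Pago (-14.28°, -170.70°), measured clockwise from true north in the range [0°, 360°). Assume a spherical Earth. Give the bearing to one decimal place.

139.2°

Δλ = -170.70 − 147.29 = -317.99°; wrapped into (−180°, 180°]: 42.01°.
θ = atan2( sin Δλ · cos φ₂ , cos φ₁ · sin φ₂ − sin φ₁ · cos φ₂ · cos Δλ )
  = atan2(0.64858, -0.75125) = 139.195° → normalised to [0°, 360°): 139.195°.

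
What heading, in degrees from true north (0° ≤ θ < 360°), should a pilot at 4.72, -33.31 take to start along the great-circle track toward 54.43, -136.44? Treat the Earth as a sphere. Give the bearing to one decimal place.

325.4°

Δλ = -136.44 − -33.31 = -103.13°.
θ = atan2( sin Δλ · cos φ₂ , cos φ₁ · sin φ₂ − sin φ₁ · cos φ₂ · cos Δλ )
  = atan2(-0.56649, 0.82152) = -34.589° → normalised to [0°, 360°): 325.411°.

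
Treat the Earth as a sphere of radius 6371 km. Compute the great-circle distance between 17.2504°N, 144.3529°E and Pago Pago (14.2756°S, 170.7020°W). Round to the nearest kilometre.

6050 km

Δλ = -170.7020 − 144.3529 = -315.0549°; wrapped into (−180°, 180°]: 44.9451°.
Δφ = -14.2756 − 17.2504 = -31.5260°.
a = sin²(Δφ/2) + cos φ₁ · cos φ₂ · sin²(Δλ/2) = 0.209026.
c = 2·atan2(√a, √(1−a)) = 0.94967 rad → d = 6371·c ≈ 6050.37 km.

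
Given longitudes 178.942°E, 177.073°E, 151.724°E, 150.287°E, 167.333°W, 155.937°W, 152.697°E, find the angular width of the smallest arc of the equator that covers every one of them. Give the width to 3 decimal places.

53.776°

Sort the longitudes: -167.333°, -155.937°, +150.287°, +151.724°, +152.697°, +177.073°, +178.942°.
Eastward gaps between consecutive values (wrapping around): 11.396°, 306.224°, 1.437°, 0.973°, 24.376°, 1.869°, 13.725°.
Largest gap = 306.224° ⇒ minimal covering band is its complement: 360° − 306.224° = 53.776°.
Band runs from +150.287° eastward to -155.937°, crossing the antimeridian.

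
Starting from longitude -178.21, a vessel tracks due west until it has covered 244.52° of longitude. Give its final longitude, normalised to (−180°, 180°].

Start at -178.21°; shift −244.52° → -422.73°.
-422.73° lies outside (−180°, 180°]; add 360° → -62.73°.

-62.73°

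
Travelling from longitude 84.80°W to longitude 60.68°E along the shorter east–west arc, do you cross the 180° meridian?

No

Signed shortest Δλ = ((60.68 − -84.80 + 180) mod 360) − 180 = 145.48°.
Going east by 145.48° from -84.80° reaches +60.68° without touching 180°.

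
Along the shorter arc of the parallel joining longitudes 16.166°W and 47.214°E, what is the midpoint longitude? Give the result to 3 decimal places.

15.524°E

Signed shortest Δλ from -16.166° to +47.214° is +63.380°.
Midpoint longitude = -16.166° + (+63.380°)/2 = -16.166° + 31.690° = +15.524°.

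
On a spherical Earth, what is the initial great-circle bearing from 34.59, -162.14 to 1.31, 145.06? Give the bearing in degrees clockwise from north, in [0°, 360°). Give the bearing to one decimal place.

Δλ = 145.06 − -162.14 = 307.20°; wrapped into (−180°, 180°]: -52.80°.
θ = atan2( sin Δλ · cos φ₂ , cos φ₁ · sin φ₂ − sin φ₁ · cos φ₂ · cos Δλ )
  = atan2(-0.79632, -0.32432) = -112.160° → normalised to [0°, 360°): 247.840°.

247.8°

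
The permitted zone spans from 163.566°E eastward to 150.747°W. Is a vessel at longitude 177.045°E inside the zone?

Band width going east from +163.566° to -150.747°: ((-150.747 − 163.566) mod 360) = 45.687°.
Offset of +177.045° east of the west edge: ((177.045 − 163.566) mod 360) = 13.479°.
13.479° ≤ 45.687° ⇒ inside.

Yes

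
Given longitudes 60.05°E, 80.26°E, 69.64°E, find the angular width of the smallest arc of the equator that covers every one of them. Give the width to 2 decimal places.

Sort the longitudes: +60.05°, +69.64°, +80.26°.
Eastward gaps between consecutive values (wrapping around): 9.59°, 10.62°, 339.79°.
Largest gap = 339.79° ⇒ minimal covering band is its complement: 360° − 339.79° = 20.21°.
Band runs from +60.05° eastward to +80.26°.

20.21°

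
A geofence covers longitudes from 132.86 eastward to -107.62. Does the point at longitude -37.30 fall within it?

No

Band width going east from +132.86° to -107.62°: ((-107.62 − 132.86) mod 360) = 119.52°.
Offset of -37.30° east of the west edge: ((-37.30 − 132.86) mod 360) = 189.84°.
189.84° > 119.52° ⇒ outside.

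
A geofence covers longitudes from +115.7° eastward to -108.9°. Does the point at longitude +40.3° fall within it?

No

Band width going east from +115.7° to -108.9°: ((-108.9 − 115.7) mod 360) = 135.4°.
Offset of +40.3° east of the west edge: ((40.3 − 115.7) mod 360) = 284.6°.
284.6° > 135.4° ⇒ outside.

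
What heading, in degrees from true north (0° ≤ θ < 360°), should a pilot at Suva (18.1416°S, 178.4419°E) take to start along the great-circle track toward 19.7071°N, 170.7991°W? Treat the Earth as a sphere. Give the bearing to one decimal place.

16.1°

Δλ = -170.7991 − 178.4419 = -349.2410°; wrapped into (−180°, 180°]: 10.7590°.
θ = atan2( sin Δλ · cos φ₂ , cos φ₁ · sin φ₂ − sin φ₁ · cos φ₂ · cos Δλ )
  = atan2(0.17574, 0.60843) = 16.111° → normalised to [0°, 360°): 16.111°.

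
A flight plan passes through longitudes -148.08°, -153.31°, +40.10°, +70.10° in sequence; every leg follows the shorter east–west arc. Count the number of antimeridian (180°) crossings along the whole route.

Leg 1: -148.08° → -153.31°, shortest Δλ = -5.23° (west) — does not cross 180°.
Leg 2: -153.31° → +40.10°, shortest Δλ = -166.59° (west) — crosses 180°.
Leg 3: +40.10° → +70.10°, shortest Δλ = 30.0° (east) — does not cross 180°.
Total crossings: 1.

1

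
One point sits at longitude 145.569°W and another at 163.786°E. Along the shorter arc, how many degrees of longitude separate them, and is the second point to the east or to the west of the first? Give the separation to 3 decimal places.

Raw difference: 163.786 − -145.569 = 309.355°.
Normalise into (−180°, 180°]: 309.355° − 360° = -50.645°.
Negative ⇒ the second point lies to the west; separation 50.645°.

50.645° west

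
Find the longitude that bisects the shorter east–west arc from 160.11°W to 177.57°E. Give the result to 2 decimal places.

Signed shortest Δλ from -160.11° to +177.57° is -22.32°.
Midpoint longitude = -160.11° + (-22.32°)/2 = -160.11° − 11.16° = -171.27°.
(The naïve average (-160.11 + +177.57)/2 = 8.73° is on the wrong side of the globe.)

171.27°W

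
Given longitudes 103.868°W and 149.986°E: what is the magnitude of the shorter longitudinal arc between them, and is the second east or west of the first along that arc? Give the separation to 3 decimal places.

106.146° west

Raw difference: 149.986 − -103.868 = 253.854°.
Normalise into (−180°, 180°]: 253.854° − 360° = -106.146°.
Negative ⇒ the second point lies to the west; separation 106.146°.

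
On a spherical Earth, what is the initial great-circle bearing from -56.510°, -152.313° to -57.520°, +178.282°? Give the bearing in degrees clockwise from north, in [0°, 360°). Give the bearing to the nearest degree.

254°

Δλ = 178.282 − -152.313 = 330.595°; wrapped into (−180°, 180°]: -29.405°.
θ = atan2( sin Δλ · cos φ₂ , cos φ₁ · sin φ₂ − sin φ₁ · cos φ₂ · cos Δλ )
  = atan2(-0.26366, -0.07532) = -105.944° → normalised to [0°, 360°): 254.056°.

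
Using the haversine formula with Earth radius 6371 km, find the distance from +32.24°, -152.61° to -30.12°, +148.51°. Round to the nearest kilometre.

9303 km

Δλ = 148.51 − -152.61 = 301.12°; wrapped into (−180°, 180°]: -58.88°.
Δφ = -30.12 − 32.24 = -62.36°.
a = sin²(Δφ/2) + cos φ₁ · cos φ₂ · sin²(Δλ/2) = 0.444789.
c = 2·atan2(√a, √(1−a)) = 1.46015 rad → d = 6371·c ≈ 9302.61 km.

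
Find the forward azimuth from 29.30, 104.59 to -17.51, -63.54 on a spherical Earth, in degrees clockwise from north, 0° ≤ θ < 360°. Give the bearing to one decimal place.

314.7°

Δλ = -63.54 − 104.59 = -168.13°.
θ = atan2( sin Δλ · cos φ₂ , cos φ₁ · sin φ₂ − sin φ₁ · cos φ₂ · cos Δλ )
  = atan2(-0.19616, 0.19435) = -45.266° → normalised to [0°, 360°): 314.734°.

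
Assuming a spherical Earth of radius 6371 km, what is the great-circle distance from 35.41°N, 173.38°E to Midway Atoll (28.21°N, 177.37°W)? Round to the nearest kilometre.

1184 km

Δλ = -177.37 − 173.38 = -350.75°; wrapped into (−180°, 180°]: 9.25°.
Δφ = 28.21 − 35.41 = -7.20°.
a = sin²(Δφ/2) + cos φ₁ · cos φ₂ · sin²(Δλ/2) = 0.008612.
c = 2·atan2(√a, √(1−a)) = 0.18587 rad → d = 6371·c ≈ 1184.20 km.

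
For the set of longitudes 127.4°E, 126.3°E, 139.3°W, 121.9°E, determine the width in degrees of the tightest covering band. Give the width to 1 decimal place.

Sort the longitudes: -139.3°, +121.9°, +126.3°, +127.4°.
Eastward gaps between consecutive values (wrapping around): 261.2°, 4.4°, 1.1°, 93.3°.
Largest gap = 261.2° ⇒ minimal covering band is its complement: 360° − 261.2° = 98.8°.
Band runs from +121.9° eastward to -139.3°, crossing the antimeridian.

98.8°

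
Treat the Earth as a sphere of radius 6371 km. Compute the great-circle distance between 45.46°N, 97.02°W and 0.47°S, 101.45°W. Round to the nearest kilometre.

5126 km

Δλ = -101.45 − -97.02 = -4.43°.
Δφ = -0.47 − 45.46 = -45.93°.
a = sin²(Δφ/2) + cos φ₁ · cos φ₂ · sin²(Δλ/2) = 0.153279.
c = 2·atan2(√a, √(1−a)) = 0.80454 rad → d = 6371·c ≈ 5125.74 km.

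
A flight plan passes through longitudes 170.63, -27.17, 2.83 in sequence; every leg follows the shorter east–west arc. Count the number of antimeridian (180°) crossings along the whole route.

Leg 1: +170.63° → -27.17°, shortest Δλ = 162.2° (east) — crosses 180°.
Leg 2: -27.17° → +2.83°, shortest Δλ = 30.0° (east) — does not cross 180°.
Total crossings: 1.

1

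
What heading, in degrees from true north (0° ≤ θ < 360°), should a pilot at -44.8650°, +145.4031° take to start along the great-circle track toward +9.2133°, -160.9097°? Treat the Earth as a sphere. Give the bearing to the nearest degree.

57°

Δλ = -160.9097 − 145.4031 = -306.3128°; wrapped into (−180°, 180°]: 53.6872°.
θ = atan2( sin Δλ · cos φ₂ , cos φ₁ · sin φ₂ − sin φ₁ · cos φ₂ · cos Δλ )
  = atan2(0.79540, 0.52585) = 56.531° → normalised to [0°, 360°): 56.531°.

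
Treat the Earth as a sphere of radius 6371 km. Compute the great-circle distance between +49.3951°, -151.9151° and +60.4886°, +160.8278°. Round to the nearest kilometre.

Δλ = 160.8278 − -151.9151 = 312.7429°; wrapped into (−180°, 180°]: -47.2571°.
Δφ = 60.4886 − 49.3951 = 11.0935°.
a = sin²(Δφ/2) + cos φ₁ · cos φ₂ · sin²(Δλ/2) = 0.060846.
c = 2·atan2(√a, √(1−a)) = 0.49848 rad → d = 6371·c ≈ 3175.84 km.

3176 km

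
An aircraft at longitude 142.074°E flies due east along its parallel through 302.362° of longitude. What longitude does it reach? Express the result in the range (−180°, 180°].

84.436°E

Start at +142.074°; shift +302.362° → +444.436°.
+444.436° lies outside (−180°, 180°]; subtract 360° → +84.436°.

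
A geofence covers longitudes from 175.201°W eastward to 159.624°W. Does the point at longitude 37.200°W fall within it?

No

Band width going east from -175.201° to -159.624°: ((-159.624 − -175.201) mod 360) = 15.577°.
Offset of -37.200° east of the west edge: ((-37.200 − -175.201) mod 360) = 138.001°.
138.001° > 15.577° ⇒ outside.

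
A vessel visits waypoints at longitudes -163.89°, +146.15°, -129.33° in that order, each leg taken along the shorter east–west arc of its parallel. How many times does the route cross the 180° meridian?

2

Leg 1: -163.89° → +146.15°, shortest Δλ = -49.96° (west) — crosses 180°.
Leg 2: +146.15° → -129.33°, shortest Δλ = 84.52° (east) — crosses 180°.
Total crossings: 2.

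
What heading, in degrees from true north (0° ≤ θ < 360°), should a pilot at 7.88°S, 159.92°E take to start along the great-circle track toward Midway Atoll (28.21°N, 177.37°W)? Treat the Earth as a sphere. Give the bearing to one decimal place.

Δλ = -177.37 − 159.92 = -337.29°; wrapped into (−180°, 180°]: 22.71°.
θ = atan2( sin Δλ · cos φ₂ , cos φ₁ · sin φ₂ − sin φ₁ · cos φ₂ · cos Δλ )
  = atan2(0.34021, 0.57969) = 30.408° → normalised to [0°, 360°): 30.408°.

30.4°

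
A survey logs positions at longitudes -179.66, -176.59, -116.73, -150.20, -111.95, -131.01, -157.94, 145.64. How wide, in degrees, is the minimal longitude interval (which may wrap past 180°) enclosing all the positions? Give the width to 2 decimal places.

Sort the longitudes: -179.66°, -176.59°, -157.94°, -150.20°, -131.01°, -116.73°, -111.95°, +145.64°.
Eastward gaps between consecutive values (wrapping around): 3.07°, 18.65°, 7.74°, 19.19°, 14.28°, 4.78°, 257.59°, 34.70°.
Largest gap = 257.59° ⇒ minimal covering band is its complement: 360° − 257.59° = 102.41°.
Band runs from +145.64° eastward to -111.95°, crossing the antimeridian.

102.41°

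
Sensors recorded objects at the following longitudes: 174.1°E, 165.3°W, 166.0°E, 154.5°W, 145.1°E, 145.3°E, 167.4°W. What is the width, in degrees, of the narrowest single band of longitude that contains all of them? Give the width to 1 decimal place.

60.4°

Sort the longitudes: -167.4°, -165.3°, -154.5°, +145.1°, +145.3°, +166.0°, +174.1°.
Eastward gaps between consecutive values (wrapping around): 2.1°, 10.8°, 299.6°, 0.2°, 20.7°, 8.1°, 18.5°.
Largest gap = 299.6° ⇒ minimal covering band is its complement: 360° − 299.6° = 60.4°.
Band runs from +145.1° eastward to -154.5°, crossing the antimeridian.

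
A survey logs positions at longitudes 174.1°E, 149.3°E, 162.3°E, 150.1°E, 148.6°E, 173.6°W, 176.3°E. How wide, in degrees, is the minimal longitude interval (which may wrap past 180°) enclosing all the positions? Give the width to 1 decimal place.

37.8°

Sort the longitudes: -173.6°, +148.6°, +149.3°, +150.1°, +162.3°, +174.1°, +176.3°.
Eastward gaps between consecutive values (wrapping around): 322.2°, 0.7°, 0.8°, 12.2°, 11.8°, 2.2°, 10.1°.
Largest gap = 322.2° ⇒ minimal covering band is its complement: 360° − 322.2° = 37.8°.
Band runs from +148.6° eastward to -173.6°, crossing the antimeridian.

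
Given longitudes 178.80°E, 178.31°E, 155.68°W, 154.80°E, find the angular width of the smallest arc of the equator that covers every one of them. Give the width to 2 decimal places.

Sort the longitudes: -155.68°, +154.80°, +178.31°, +178.80°.
Eastward gaps between consecutive values (wrapping around): 310.48°, 23.51°, 0.49°, 25.52°.
Largest gap = 310.48° ⇒ minimal covering band is its complement: 360° − 310.48° = 49.52°.
Band runs from +154.80° eastward to -155.68°, crossing the antimeridian.

49.52°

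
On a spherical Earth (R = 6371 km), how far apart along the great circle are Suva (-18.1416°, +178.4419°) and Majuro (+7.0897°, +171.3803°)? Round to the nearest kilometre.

Δλ = 171.3803 − 178.4419 = -7.0616°.
Δφ = 7.0897 − -18.1416 = 25.2313°.
a = sin²(Δφ/2) + cos φ₁ · cos φ₂ · sin²(Δλ/2) = 0.051279.
c = 2·atan2(√a, √(1−a)) = 0.45686 rad → d = 6371·c ≈ 2910.67 km.

2911 km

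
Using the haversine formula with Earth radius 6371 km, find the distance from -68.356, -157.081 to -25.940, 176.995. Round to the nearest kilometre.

Δλ = 176.995 − -157.081 = 334.076°; wrapped into (−180°, 180°]: -25.924°.
Δφ = -25.940 − -68.356 = 42.416°.
a = sin²(Δφ/2) + cos φ₁ · cos φ₂ · sin²(Δλ/2) = 0.147554.
c = 2·atan2(√a, √(1−a)) = 0.78853 rad → d = 6371·c ≈ 5023.70 km.

5024 km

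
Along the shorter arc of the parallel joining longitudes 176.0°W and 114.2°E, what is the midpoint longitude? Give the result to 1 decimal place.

149.1°E

Signed shortest Δλ from -176.0° to +114.2° is -69.8°.
Midpoint longitude = -176.0° + (-69.8°)/2 = -176.0° − 34.9° = -210.9°.
Normalise into (−180°, 180°]: +149.1°.
(The naïve average (-176.0 + +114.2)/2 = -30.9° is on the wrong side of the globe.)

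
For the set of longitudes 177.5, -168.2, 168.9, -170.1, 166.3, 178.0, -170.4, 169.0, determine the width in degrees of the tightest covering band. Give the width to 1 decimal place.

Sort the longitudes: -170.4°, -170.1°, -168.2°, +166.3°, +168.9°, +169.0°, +177.5°, +178.0°.
Eastward gaps between consecutive values (wrapping around): 0.3°, 1.9°, 334.5°, 2.6°, 0.1°, 8.5°, 0.5°, 11.6°.
Largest gap = 334.5° ⇒ minimal covering band is its complement: 360° − 334.5° = 25.5°.
Band runs from +166.3° eastward to -168.2°, crossing the antimeridian.

25.5°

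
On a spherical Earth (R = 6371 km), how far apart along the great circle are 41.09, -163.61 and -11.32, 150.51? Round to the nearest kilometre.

7486 km

Δλ = 150.51 − -163.61 = 314.12°; wrapped into (−180°, 180°]: -45.88°.
Δφ = -11.32 − 41.09 = -52.41°.
a = sin²(Δφ/2) + cos φ₁ · cos φ₂ · sin²(Δλ/2) = 0.307267.
c = 2·atan2(√a, √(1−a)) = 1.17508 rad → d = 6371·c ≈ 7486.45 km.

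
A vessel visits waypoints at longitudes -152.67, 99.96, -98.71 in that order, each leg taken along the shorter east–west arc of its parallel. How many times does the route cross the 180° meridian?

2

Leg 1: -152.67° → +99.96°, shortest Δλ = -107.37° (west) — crosses 180°.
Leg 2: +99.96° → -98.71°, shortest Δλ = 161.33° (east) — crosses 180°.
Total crossings: 2.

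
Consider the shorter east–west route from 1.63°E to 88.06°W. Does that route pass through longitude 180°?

No

Signed shortest Δλ = ((-88.06 − 1.63 + 180) mod 360) − 180 = -89.69°.
Going west by 89.69° from +1.63° reaches -88.06° without touching 180°.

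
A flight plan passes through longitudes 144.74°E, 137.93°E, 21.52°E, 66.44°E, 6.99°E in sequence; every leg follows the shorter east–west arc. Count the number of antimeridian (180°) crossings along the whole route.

Leg 1: +144.74° → +137.93°, shortest Δλ = -6.81° (west) — does not cross 180°.
Leg 2: +137.93° → +21.52°, shortest Δλ = -116.41° (west) — does not cross 180°.
Leg 3: +21.52° → +66.44°, shortest Δλ = 44.92° (east) — does not cross 180°.
Leg 4: +66.44° → +6.99°, shortest Δλ = -59.45° (west) — does not cross 180°.
Total crossings: 0.

0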